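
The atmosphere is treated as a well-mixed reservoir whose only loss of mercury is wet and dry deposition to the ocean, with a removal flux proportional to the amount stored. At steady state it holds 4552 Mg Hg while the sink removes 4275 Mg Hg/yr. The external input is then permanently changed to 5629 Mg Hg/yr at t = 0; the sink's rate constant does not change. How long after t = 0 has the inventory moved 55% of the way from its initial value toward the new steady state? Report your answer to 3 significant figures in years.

0.850 yr

τ = M₀/F₀ = 4552/4275 = 1.065 yr.
The remaining gap fraction is e^(−t/τ); 55% covered ⇒ e^(−t/τ) = 0.450.
t = −τ ln(0.450) = 1.065 × 0.7985 = 0.8502 yr.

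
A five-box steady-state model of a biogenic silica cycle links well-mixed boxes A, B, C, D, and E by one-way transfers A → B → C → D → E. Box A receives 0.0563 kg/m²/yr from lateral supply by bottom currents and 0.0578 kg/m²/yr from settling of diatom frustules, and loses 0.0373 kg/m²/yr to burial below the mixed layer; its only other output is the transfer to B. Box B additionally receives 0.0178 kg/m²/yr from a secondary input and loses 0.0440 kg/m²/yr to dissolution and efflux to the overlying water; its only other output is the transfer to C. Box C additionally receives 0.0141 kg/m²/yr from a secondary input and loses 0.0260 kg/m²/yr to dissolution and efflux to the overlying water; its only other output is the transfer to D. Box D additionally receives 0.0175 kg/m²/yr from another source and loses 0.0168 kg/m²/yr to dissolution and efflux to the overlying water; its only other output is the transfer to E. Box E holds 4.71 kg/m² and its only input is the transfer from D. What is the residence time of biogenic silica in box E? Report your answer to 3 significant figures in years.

Box A: F(A→B) = (0.0563 + 0.0578) − 0.0373 = 0.076800 kg/m²/yr.
Box B: F(B→C) = (0.076800 + 0.0178) − 0.0440 = 0.050600 kg/m²/yr.
Box C: F(C→D) = (0.050600 + 0.0141) − 0.0260 = 0.038700 kg/m²/yr.
Box D: F(D→E) = (0.038700 + 0.0175) − 0.0168 = 0.039400 kg/m²/yr.
Box E throughput = its input = 0.039400 kg/m²/yr; τ = 4.71 / 0.039400 = 119.5 yr.

120 yr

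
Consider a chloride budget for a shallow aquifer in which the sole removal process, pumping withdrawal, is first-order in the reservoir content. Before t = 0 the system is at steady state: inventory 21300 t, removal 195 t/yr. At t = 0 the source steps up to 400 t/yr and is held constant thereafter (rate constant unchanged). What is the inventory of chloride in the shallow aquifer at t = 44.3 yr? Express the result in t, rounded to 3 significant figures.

28800 t

The sink rate constant is k = F₀/M₀ = 195/21300 = 0.009155 yr⁻¹.
Solving dM/dt = F₁ − kM with M(0) = M₀ gives M(t) = F₁/k + (M₀ − F₁/k)·e^(−kt).
F₁/k = 400/0.009155 = 43692 t; kt = 0.009155 × 44.3 = 0.4056, e^(−kt) = 0.6666.
M(44.3) = 43692 + (21300 − 43692) × 0.6666 = 43692 − 14930 = 28766 t.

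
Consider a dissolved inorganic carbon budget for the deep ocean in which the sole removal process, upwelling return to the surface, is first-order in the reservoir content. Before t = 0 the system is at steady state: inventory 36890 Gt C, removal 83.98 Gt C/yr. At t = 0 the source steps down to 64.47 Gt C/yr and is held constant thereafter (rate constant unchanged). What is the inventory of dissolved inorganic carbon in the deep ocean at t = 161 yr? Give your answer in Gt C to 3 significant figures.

34300 Gt C

Residence time τ = M₀/F₀ = 439.3 yr. The eventual steady state is M_∞ = M₀·(F₁/F₀) = 36890 × 64.47/83.98 = 28320 Gt C.
The anomaly ΔM(t) = M(t) − M_∞ decays as ΔM₀·e^(−t/τ) with ΔM₀ = 36890 − 28320 = 8570 Gt C.
At t = 161 yr, e^(−t/τ) = e^(−0.3665) = 0.6931, so ΔM = 5940 Gt C and M = 28320 + 5940 = 34260 Gt C.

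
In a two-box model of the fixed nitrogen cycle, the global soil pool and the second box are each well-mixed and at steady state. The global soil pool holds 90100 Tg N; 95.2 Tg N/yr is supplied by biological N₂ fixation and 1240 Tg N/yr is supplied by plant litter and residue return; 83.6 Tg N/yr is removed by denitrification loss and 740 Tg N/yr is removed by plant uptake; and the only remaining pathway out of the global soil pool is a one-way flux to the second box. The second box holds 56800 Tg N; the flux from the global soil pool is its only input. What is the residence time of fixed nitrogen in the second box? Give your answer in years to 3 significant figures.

Balance the global soil pool: ΣF_in = 95.2 + 1240 = 1335.2 Tg N/yr.
Flux to the second box = ΣF_in − (83.6 + 740) = 511.60 Tg N/yr.
At steady state the output of the second box equals its input, 511.60 Tg N/yr.
τ = M / F = 56800 / 511.60 = 111.0 yr.

111 yr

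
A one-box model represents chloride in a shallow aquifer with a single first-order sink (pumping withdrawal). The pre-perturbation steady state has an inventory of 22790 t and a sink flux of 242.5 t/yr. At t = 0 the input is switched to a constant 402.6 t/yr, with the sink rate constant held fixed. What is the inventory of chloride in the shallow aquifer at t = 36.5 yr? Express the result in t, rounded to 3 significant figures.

27600 t

Residence time τ = M₀/F₀ = 93.98 yr. The eventual steady state is M_∞ = M₀·(F₁/F₀) = 22790 × 402.6/242.5 = 37836 t.
The anomaly ΔM(t) = M(t) − M_∞ decays as ΔM₀·e^(−t/τ) with ΔM₀ = 22790 − 37836 = −15050 t.
At t = 36.5 yr, e^(−t/τ) = e^(−0.3884) = 0.6782, so ΔM = −10200 t and M = 37836 − 10200 = 27633 t.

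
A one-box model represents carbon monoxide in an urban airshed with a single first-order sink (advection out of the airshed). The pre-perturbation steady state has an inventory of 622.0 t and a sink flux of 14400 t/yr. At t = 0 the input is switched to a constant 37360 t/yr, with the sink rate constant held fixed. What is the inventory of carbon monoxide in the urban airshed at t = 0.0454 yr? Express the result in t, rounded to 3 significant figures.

The sink rate constant is k = F₀/M₀ = 14400/622.0 = 23.15 yr⁻¹.
Solving dM/dt = F₁ − kM with M(0) = M₀ gives M(t) = F₁/k + (M₀ − F₁/k)·e^(−kt).
F₁/k = 37360/23.15 = 1613.7 t; kt = 23.15 × 0.0454 = 1.051, e^(−kt) = 0.3496.
M(0.0454) = 1613.7 + (622.0 − 1613.7) × 0.3496 = 1613.7 − 346.7 = 1267.1 t.

1270 t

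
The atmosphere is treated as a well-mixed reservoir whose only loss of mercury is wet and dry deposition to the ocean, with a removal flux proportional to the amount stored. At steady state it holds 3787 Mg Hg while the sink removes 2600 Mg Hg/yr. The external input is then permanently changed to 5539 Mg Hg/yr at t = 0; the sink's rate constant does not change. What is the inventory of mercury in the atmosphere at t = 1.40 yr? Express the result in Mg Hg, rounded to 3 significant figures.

Residence time τ = M₀/F₀ = 1.457 yr. The eventual steady state is M_∞ = M₀·(F₁/F₀) = 3787 × 5539/2600 = 8067.8 Mg Hg.
The anomaly ΔM(t) = M(t) − M_∞ decays as ΔM₀·e^(−t/τ) with ΔM₀ = 3787 − 8067.8 = −4281 Mg Hg.
At t = 1.40 yr, e^(−t/τ) = e^(−0.9612) = 0.3824, so ΔM = −1637 Mg Hg and M = 8067.8 − 1637 = 6430.6 Mg Hg.

6430 Mg Hg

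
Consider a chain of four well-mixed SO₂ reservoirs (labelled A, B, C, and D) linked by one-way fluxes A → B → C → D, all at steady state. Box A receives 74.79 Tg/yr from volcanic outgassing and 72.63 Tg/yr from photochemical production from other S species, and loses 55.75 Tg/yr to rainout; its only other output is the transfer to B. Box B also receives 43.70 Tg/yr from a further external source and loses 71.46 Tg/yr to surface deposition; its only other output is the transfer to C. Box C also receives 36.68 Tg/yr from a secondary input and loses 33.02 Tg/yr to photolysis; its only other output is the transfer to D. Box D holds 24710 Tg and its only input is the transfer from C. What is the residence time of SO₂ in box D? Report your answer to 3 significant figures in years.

Box A: F(A→B) = (74.79 + 72.63) − 55.75 = 91.670 Tg/yr.
Box B: F(B→C) = (91.670 + 43.70) − 71.46 = 63.910 Tg/yr.
Box C: F(C→D) = (63.910 + 36.68) − 33.02 = 67.570 Tg/yr.
Box D throughput = its input = 67.570 Tg/yr; τ = 24710 / 67.570 = 365.7 yr.

366 yr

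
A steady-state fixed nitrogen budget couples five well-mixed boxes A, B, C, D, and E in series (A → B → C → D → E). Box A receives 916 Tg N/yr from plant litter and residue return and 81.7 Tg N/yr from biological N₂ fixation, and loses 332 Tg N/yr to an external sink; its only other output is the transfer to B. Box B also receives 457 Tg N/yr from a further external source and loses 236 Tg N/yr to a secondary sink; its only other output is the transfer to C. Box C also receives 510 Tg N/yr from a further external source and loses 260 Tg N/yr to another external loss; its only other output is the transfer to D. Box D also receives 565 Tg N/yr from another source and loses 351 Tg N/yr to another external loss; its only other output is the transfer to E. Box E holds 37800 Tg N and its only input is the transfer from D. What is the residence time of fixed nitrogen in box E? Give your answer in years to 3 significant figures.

28.0 yr

Box A: F(A→B) = (916 + 81.7) − 332 = 665.70 Tg N/yr.
Box B: F(B→C) = (665.70 + 457) − 236 = 886.70 Tg N/yr.
Box C: F(C→D) = (886.70 + 510) − 260 = 1136.7 Tg N/yr.
Box D: F(D→E) = (1136.7 + 565) − 351 = 1350.7 Tg N/yr.
Box E throughput = its input = 1350.7 Tg N/yr; τ = 37800 / 1350.7 = 27.99 yr.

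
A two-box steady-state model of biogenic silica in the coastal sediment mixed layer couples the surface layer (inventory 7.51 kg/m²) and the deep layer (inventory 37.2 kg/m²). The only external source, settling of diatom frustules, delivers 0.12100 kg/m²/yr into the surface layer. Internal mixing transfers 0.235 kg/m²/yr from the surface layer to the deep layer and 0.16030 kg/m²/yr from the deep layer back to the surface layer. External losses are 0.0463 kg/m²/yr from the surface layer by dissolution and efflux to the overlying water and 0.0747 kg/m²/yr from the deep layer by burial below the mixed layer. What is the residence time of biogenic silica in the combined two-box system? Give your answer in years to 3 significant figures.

Residence time in the combined system uses the total inventory and the total *external* removal — internal exchanges between the two boxes cancel.
M_total = 7.51 + 37.2 = 44.710 kg/m².
ΣF_external_out = 0.0463 + 0.0747 = 0.12100 kg/m²/yr.
τ = M_total / ΣF_ext = 44.710 / 0.12100 = 369.5 yr.

370 yr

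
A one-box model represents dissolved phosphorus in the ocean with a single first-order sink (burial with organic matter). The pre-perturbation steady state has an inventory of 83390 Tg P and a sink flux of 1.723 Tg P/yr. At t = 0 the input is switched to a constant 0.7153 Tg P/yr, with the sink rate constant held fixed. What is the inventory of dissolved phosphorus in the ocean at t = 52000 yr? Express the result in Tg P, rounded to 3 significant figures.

51300 Tg P

τ = M₀/F₀ = 83390/1.723 = 48400 yr; rate constant k = 1/τ.
New steady state M_∞ = F₁/k = F₁·τ = 0.7153 × 48400 = 34619 Tg P.
M(t) = M_∞ + (M₀ − M_∞)·e^(−t/τ); t/τ = 52000/48400 = 1.074, so e^(−t/τ) = 0.3415.
M(t) = 34619 + 48770 × 0.3415 = 51274 Tg P.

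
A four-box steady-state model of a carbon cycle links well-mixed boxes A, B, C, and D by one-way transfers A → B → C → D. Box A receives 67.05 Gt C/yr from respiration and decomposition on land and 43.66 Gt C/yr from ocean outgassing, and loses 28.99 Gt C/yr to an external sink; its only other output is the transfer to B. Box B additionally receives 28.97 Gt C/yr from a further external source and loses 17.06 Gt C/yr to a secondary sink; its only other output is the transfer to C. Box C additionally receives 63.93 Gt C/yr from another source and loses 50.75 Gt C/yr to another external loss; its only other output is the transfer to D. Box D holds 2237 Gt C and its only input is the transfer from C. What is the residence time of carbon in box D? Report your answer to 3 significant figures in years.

Box A: F(A→B) = (67.05 + 43.66) − 28.99 = 81.720 Gt C/yr.
Box B: F(B→C) = (81.720 + 28.97) − 17.06 = 93.630 Gt C/yr.
Box C: F(C→D) = (93.630 + 63.93) − 50.75 = 106.81 Gt C/yr.
Box D throughput = its input = 106.81 Gt C/yr; τ = 2237 / 106.81 = 20.94 yr.

20.9 yr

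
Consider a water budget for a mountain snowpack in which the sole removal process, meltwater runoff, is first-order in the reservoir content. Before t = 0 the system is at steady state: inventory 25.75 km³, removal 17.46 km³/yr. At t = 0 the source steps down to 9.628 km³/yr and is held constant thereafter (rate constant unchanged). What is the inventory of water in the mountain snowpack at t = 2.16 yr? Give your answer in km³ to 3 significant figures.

16.9 km³

Residence time τ = M₀/F₀ = 1.475 yr. The eventual steady state is M_∞ = M₀·(F₁/F₀) = 25.75 × 9.628/17.46 = 14.199 km³.
The anomaly ΔM(t) = M(t) − M_∞ decays as ΔM₀·e^(−t/τ) with ΔM₀ = 25.75 − 14.199 = 11.55 km³.
At t = 2.16 yr, e^(−t/τ) = e^(−1.465) = 0.2312, so ΔM = 2.670 km³ and M = 14.199 + 2.670 = 16.870 km³.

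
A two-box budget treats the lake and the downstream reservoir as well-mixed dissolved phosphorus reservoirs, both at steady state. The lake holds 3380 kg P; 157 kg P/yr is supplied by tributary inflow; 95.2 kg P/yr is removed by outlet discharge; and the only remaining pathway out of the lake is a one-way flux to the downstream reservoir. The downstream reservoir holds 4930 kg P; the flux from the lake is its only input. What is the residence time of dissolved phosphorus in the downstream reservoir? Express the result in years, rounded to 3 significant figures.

Balance the lake: ΣF_in = 157.00 kg P/yr.
Flux to the downstream reservoir = ΣF_in − (95.2) = 61.800 kg P/yr.
At steady state the output of the downstream reservoir equals its input, 61.800 kg P/yr.
τ = M / F = 4930 / 61.800 = 79.77 yr.

79.8 yr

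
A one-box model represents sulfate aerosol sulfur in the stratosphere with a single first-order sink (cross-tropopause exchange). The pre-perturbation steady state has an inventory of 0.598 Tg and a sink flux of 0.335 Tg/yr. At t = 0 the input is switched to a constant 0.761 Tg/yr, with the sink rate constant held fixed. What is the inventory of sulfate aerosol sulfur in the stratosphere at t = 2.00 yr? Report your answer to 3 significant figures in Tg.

1.11 Tg

τ = M₀/F₀ = 0.598/0.335 = 1.785 yr; rate constant k = 1/τ.
New steady state M_∞ = F₁/k = F₁·τ = 0.761 × 1.785 = 1.3584 Tg.
M(t) = M_∞ + (M₀ − M_∞)·e^(−t/τ); t/τ = 2.00/1.785 = 1.120, so e^(−t/τ) = 0.3261.
M(t) = 1.3584 − 0.7604 × 0.3261 = 1.1104 Tg.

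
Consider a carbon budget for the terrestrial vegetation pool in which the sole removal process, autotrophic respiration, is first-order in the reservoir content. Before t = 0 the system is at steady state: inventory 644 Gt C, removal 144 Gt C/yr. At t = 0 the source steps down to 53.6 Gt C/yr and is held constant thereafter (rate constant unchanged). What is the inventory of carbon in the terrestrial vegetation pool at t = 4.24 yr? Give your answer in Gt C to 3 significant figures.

Residence time τ = M₀/F₀ = 4.472 yr. The eventual steady state is M_∞ = M₀·(F₁/F₀) = 644 × 53.6/144 = 239.71 Gt C.
The anomaly ΔM(t) = M(t) − M_∞ decays as ΔM₀·e^(−t/τ) with ΔM₀ = 644 − 239.71 = 404.3 Gt C.
At t = 4.24 yr, e^(−t/τ) = e^(−0.9481) = 0.3875, so ΔM = 156.7 Gt C and M = 239.71 + 156.7 = 396.37 Gt C.

396 Gt C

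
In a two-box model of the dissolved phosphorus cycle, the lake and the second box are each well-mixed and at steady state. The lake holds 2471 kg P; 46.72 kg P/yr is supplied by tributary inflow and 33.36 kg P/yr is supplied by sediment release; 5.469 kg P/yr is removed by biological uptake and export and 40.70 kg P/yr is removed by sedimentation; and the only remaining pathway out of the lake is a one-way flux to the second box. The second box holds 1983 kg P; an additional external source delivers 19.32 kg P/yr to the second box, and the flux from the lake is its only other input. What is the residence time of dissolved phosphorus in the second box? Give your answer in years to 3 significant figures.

Balance the lake: ΣF_in = 46.72 + 33.36 = 80.080 kg P/yr.
Flux to the second box = ΣF_in − (5.469 + 40.70) = 33.911 kg P/yr.
Total input to the second box = 33.911 + 19.32 = 53.231 kg P/yr; at steady state this equals its total output.
τ = M / F = 1983 / 53.231 = 37.25 yr.

37.3 yr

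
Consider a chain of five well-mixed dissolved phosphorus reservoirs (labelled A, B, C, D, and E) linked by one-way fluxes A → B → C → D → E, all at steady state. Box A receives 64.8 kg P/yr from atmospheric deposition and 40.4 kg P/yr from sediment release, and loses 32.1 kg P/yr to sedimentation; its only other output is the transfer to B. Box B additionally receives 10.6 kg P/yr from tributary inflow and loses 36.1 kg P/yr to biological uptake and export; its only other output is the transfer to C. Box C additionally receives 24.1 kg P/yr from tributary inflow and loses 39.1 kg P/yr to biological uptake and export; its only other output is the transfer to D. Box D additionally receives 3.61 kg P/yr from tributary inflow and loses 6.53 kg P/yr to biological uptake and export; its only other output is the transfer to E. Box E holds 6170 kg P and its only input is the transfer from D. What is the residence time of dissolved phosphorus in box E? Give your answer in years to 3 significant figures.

Box A: F(A→B) = (64.8 + 40.4) − 32.1 = 73.100 kg P/yr.
Box B: F(B→C) = (73.100 + 10.6) − 36.1 = 47.600 kg P/yr.
Box C: F(C→D) = (47.600 + 24.1) − 39.1 = 32.600 kg P/yr.
Box D: F(D→E) = (32.600 + 3.61) − 6.53 = 29.680 kg P/yr.
Box E throughput = its input = 29.680 kg P/yr; τ = 6170 / 29.680 = 207.9 yr.

208 yr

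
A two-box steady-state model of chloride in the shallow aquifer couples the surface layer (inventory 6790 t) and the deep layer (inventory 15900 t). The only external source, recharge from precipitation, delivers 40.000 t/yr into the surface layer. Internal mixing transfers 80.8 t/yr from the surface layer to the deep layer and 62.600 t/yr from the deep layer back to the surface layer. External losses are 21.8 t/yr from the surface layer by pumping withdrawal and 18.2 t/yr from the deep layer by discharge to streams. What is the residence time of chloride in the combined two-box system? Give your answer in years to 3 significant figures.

Treat the two boxes together as one reservoir: the mixing fluxes between them are internal recycling, so τ = ΣM / Σ(external losses).
M_total = 6790 + 15900 = 22690 t.
ΣF_external_out = 21.8 + 18.2 = 40.000 t/yr.
τ = M_total / ΣF_ext = 22690 / 40.000 = 567.2 yr.

567 yr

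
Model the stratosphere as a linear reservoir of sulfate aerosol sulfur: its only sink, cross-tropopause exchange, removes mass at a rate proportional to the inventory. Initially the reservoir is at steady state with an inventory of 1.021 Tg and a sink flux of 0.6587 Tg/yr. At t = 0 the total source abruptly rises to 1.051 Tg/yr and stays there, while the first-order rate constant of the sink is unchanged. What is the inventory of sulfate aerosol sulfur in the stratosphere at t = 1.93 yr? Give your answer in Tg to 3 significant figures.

The sink rate constant is k = F₀/M₀ = 0.6587/1.021 = 0.6452 yr⁻¹.
Solving dM/dt = F₁ − kM with M(0) = M₀ gives M(t) = F₁/k + (M₀ − F₁/k)·e^(−kt).
F₁/k = 1.051/0.6452 = 1.6291 Tg; kt = 0.6452 × 1.93 = 1.245, e^(−kt) = 0.2879.
M(1.93) = 1.6291 + (1.021 − 1.6291) × 0.2879 = 1.6291 − 0.1751 = 1.4540 Tg.

1.45 Tg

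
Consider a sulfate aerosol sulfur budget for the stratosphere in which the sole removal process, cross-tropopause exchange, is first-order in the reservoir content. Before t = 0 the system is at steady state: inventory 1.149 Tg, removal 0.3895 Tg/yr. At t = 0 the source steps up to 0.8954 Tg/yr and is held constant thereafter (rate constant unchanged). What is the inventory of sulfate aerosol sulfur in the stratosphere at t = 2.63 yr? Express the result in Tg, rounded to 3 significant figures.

Residence time τ = M₀/F₀ = 2.950 yr. The eventual steady state is M_∞ = M₀·(F₁/F₀) = 1.149 × 0.8954/0.3895 = 2.6414 Tg.
The anomaly ΔM(t) = M(t) − M_∞ decays as ΔM₀·e^(−t/τ) with ΔM₀ = 1.149 − 2.6414 = −1.492 Tg.
At t = 2.63 yr, e^(−t/τ) = e^(−0.8915) = 0.4100, so ΔM = −0.6119 Tg and M = 2.6414 − 0.6119 = 2.0295 Tg.

2.03 Tg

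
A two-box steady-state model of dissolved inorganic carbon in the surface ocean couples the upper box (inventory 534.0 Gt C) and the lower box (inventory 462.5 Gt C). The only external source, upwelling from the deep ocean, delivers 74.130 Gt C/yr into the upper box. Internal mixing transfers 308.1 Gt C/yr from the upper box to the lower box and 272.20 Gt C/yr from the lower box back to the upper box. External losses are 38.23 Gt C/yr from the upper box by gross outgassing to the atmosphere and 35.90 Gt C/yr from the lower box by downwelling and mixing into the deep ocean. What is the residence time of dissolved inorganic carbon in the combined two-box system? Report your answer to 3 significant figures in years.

For the system as a whole, the A↔B exchange is internal and contributes nothing to the throughput; only the external sinks remove mass.
M_total = 534.0 + 462.5 = 996.50 Gt C.
ΣF_external_out = 38.23 + 35.90 = 74.130 Gt C/yr.
τ = M_total / ΣF_ext = 996.50 / 74.130 = 13.44 yr.

13.4 yr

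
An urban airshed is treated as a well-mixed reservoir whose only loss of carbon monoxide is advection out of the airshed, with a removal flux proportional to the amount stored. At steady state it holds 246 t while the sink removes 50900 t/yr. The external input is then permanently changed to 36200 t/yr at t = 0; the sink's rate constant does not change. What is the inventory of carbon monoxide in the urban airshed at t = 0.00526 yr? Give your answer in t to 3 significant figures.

τ = M₀/F₀ = 246/50900 = 0.004833 yr; rate constant k = 1/τ.
New steady state M_∞ = F₁/k = F₁·τ = 36200 × 0.004833 = 174.95 t.
M(t) = M_∞ + (M₀ − M_∞)·e^(−t/τ); t/τ = 0.00526/0.004833 = 1.088, so e^(−t/τ) = 0.3368.
M(t) = 174.95 + 71.05 × 0.3368 = 198.88 t.

199 t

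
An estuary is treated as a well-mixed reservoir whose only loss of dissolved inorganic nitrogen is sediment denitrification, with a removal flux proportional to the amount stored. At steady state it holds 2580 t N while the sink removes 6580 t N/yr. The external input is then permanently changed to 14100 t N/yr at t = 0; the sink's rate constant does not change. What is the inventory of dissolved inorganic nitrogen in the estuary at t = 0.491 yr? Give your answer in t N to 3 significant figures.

4690 t N

Residence time τ = M₀/F₀ = 0.3921 yr. The eventual steady state is M_∞ = M₀·(F₁/F₀) = 2580 × 14100/6580 = 5528.6 t N.
The anomaly ΔM(t) = M(t) − M_∞ decays as ΔM₀·e^(−t/τ) with ΔM₀ = 2580 − 5528.6 = −2949 t N.
At t = 0.491 yr, e^(−t/τ) = e^(−1.252) = 0.2859, so ΔM = −842.9 t N and M = 5528.6 − 842.9 = 4685.7 t N.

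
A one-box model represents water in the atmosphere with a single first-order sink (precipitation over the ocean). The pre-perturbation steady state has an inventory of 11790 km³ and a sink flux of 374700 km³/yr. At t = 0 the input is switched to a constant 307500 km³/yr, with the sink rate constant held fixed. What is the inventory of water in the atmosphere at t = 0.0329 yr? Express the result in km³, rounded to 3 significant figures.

10400 km³

The sink rate constant is k = F₀/M₀ = 374700/11790 = 31.78 yr⁻¹.
Solving dM/dt = F₁ − kM with M(0) = M₀ gives M(t) = F₁/k + (M₀ − F₁/k)·e^(−kt).
F₁/k = 307500/31.78 = 9675.5 km³; kt = 31.78 × 0.0329 = 1.046, e^(−kt) = 0.3515.
M(0.0329) = 9675.5 + (11790 − 9675.5) × 0.3515 = 9675.5 + 743.2 = 10419 km³.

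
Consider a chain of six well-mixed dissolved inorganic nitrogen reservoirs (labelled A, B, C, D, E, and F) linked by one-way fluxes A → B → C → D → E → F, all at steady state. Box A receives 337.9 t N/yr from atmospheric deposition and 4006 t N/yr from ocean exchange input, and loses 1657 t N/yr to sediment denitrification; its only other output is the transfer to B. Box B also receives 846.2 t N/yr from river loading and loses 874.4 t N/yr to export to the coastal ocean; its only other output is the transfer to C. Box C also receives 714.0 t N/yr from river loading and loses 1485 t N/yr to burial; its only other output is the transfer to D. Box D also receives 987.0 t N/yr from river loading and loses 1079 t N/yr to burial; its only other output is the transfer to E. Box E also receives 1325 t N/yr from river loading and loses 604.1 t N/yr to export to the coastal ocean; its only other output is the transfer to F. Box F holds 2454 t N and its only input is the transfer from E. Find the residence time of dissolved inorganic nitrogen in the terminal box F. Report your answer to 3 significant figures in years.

Box A: F(A→B) = (337.9 + 4006) − 1657 = 2686.9 t N/yr.
Box B: F(B→C) = (2686.9 + 846.2) − 874.4 = 2658.7 t N/yr.
Box C: F(C→D) = (2658.7 + 714.0) − 1485 = 1887.7 t N/yr.
Box D: F(D→E) = (1887.7 + 987.0) − 1079 = 1795.7 t N/yr.
Box E: F(E→F) = (1795.7 + 1325) − 604.1 = 2516.6 t N/yr.
Box F throughput = its input = 2516.6 t N/yr; τ = 2454 / 2516.6 = 0.9751 yr.

0.975 yr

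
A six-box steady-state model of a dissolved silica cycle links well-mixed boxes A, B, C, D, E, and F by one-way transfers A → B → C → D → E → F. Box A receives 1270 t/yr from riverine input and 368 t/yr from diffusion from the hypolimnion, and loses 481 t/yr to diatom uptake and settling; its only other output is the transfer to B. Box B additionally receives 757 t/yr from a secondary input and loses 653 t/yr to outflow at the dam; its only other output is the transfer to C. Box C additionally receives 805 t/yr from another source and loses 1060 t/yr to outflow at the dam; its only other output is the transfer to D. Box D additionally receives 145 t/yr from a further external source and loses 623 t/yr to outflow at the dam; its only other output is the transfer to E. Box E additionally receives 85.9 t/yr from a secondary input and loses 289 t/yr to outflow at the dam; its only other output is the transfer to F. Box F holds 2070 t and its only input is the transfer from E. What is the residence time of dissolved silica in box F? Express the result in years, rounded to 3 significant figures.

Box A: F(A→B) = (1270 + 368) − 481 = 1157.0 t/yr.
Box B: F(B→C) = (1157.0 + 757) − 653 = 1261.0 t/yr.
Box C: F(C→D) = (1261.0 + 805) − 1060 = 1006.0 t/yr.
Box D: F(D→E) = (1006.0 + 145) − 623 = 528.00 t/yr.
Box E: F(E→F) = (528.00 + 85.9) − 289 = 324.90 t/yr.
Box F throughput = its input = 324.90 t/yr; τ = 2070 / 324.90 = 6.371 yr.

6.37 yr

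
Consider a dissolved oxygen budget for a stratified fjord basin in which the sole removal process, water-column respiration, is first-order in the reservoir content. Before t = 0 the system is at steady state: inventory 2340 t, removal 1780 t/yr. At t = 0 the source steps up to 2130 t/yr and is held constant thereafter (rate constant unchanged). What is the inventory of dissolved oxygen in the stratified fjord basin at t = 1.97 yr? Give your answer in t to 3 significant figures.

2700 t

τ = M₀/F₀ = 2340/1780 = 1.315 yr; rate constant k = 1/τ.
New steady state M_∞ = F₁/k = F₁·τ = 2130 × 1.315 = 2800.1 t.
M(t) = M_∞ + (M₀ − M_∞)·e^(−t/τ); t/τ = 1.97/1.315 = 1.499, so e^(−t/τ) = 0.2235.
M(t) = 2800.1 − 460.1 × 0.2235 = 2697.3 t.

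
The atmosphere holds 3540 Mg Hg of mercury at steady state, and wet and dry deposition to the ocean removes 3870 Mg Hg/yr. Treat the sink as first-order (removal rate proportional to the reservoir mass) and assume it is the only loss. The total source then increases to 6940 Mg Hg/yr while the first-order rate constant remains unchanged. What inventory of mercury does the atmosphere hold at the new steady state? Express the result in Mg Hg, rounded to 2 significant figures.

6300 Mg Hg

Rate constant k = F/M = 3870 / 3540 = 1.093 yr⁻¹.
At the new steady state, source = k·M_new ⇒ M_new = 6940 / 1.093 = 6348 Mg Hg.
(Equivalently M_new = M × F_new/F_old = 3540 × 6940/3870.)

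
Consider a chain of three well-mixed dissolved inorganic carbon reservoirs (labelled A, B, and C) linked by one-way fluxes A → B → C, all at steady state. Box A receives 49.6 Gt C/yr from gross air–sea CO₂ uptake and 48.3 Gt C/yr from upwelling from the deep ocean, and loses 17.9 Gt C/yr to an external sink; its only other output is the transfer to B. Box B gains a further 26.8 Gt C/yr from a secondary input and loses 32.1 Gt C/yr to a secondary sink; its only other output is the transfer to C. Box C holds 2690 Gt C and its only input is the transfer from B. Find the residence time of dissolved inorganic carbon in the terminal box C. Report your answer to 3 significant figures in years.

Box A: F(A→B) = (49.6 + 48.3) − 17.9 = 80.000 Gt C/yr.
Box B: F(B→C) = (80.000 + 26.8) − 32.1 = 74.700 Gt C/yr.
Box C throughput = its input = 74.700 Gt C/yr; τ = 2690 / 74.700 = 36.01 yr.

36.0 yr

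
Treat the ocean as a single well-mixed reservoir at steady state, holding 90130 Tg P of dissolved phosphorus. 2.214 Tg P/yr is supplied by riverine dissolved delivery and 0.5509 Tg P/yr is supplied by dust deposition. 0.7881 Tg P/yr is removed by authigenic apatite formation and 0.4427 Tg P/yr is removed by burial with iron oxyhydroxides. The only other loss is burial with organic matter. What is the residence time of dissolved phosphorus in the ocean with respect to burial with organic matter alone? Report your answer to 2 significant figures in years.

59000 yr

At steady state ΣF_in = ΣF_out.
ΣF_in = 2.214 + 0.5509 = 2.7649 Tg P/yr.
Burial with organic matter flux = ΣF_in − (0.7881 + 0.4427) = 2.7649 − 1.231 = 1.534 Tg P/yr.
τ = M / F = 90130 / 1.534 = 58750 yr.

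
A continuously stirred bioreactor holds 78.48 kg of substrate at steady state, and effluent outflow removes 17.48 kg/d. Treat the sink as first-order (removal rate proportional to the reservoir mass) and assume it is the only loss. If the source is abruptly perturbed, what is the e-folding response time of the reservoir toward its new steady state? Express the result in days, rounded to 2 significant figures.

4.5 d

For a linear reservoir the response time equals the residence time τ = M/F.
τ = 78.48 / 17.48 = 4.490 d.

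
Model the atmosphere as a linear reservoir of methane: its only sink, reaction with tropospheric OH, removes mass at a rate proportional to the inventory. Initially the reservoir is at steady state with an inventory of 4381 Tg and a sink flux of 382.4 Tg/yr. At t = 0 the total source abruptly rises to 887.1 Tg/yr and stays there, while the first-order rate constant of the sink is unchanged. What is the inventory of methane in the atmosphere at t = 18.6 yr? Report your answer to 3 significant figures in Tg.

9020 Tg

Residence time τ = M₀/F₀ = 11.46 yr. The eventual steady state is M_∞ = M₀·(F₁/F₀) = 4381 × 887.1/382.4 = 10163 Tg.
The anomaly ΔM(t) = M(t) − M_∞ decays as ΔM₀·e^(−t/τ) with ΔM₀ = 4381 − 10163 = −5782 Tg.
At t = 18.6 yr, e^(−t/τ) = e^(−1.624) = 0.1972, so ΔM = −1140 Tg and M = 10163 − 1140 = 9022.9 Tg.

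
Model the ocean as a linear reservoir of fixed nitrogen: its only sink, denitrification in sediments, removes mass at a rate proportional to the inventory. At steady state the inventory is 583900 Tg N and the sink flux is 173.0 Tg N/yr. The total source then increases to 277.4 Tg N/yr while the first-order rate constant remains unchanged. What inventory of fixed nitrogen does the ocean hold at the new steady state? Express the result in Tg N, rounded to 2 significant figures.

940000 Tg N

Rate constant k = F/M = 173.0 / 583900 = 0.0002963 yr⁻¹.
At the new steady state, source = k·M_new ⇒ M_new = 277.4 / 0.0002963 = 936300 Tg N.
(Equivalently M_new = M × F_new/F_old = 583900 × 277.4/173.0.)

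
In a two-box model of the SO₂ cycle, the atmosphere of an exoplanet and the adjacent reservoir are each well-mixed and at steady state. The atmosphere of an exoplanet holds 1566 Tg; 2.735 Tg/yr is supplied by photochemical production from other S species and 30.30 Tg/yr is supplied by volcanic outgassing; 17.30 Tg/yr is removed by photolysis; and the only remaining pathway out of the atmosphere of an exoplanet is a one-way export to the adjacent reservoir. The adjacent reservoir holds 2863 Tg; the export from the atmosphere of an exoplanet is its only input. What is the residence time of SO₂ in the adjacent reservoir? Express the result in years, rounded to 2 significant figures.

180 yr

Balance the atmosphere of an exoplanet: ΣF_in = 2.735 + 30.30 = 33.035 Tg/yr.
Export to the adjacent reservoir = ΣF_in − (17.30) = 15.735 Tg/yr.
At steady state the output of the adjacent reservoir equals its input, 15.735 Tg/yr.
τ = M / F = 2863 / 15.735 = 182.0 yr.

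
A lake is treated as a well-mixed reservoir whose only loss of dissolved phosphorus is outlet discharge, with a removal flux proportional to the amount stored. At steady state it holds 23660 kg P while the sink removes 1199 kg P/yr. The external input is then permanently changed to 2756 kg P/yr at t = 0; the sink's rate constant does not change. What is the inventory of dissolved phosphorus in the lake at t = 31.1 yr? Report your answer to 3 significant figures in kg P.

The sink rate constant is k = F₀/M₀ = 1199/23660 = 0.05068 yr⁻¹.
Solving dM/dt = F₁ − kM with M(0) = M₀ gives M(t) = F₁/k + (M₀ − F₁/k)·e^(−kt).
F₁/k = 2756/0.05068 = 54384 kg P; kt = 0.05068 × 31.1 = 1.576, e^(−kt) = 0.2068.
M(31.1) = 54384 + (23660 − 54384) × 0.2068 = 54384 − 6354 = 48031 kg P.

48000 kg P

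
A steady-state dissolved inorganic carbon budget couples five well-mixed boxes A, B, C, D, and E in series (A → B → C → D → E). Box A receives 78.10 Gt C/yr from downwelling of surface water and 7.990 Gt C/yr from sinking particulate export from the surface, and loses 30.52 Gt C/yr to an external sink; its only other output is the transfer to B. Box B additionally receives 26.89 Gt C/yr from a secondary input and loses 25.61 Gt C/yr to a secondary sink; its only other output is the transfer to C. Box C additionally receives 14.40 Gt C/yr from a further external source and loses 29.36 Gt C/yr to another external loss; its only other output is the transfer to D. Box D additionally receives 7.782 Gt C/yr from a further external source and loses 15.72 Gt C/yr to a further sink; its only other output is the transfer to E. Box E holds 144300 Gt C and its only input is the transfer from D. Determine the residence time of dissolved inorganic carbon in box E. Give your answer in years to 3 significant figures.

Box A: F(A→B) = (78.10 + 7.990) − 30.52 = 55.570 Gt C/yr.
Box B: F(B→C) = (55.570 + 26.89) − 25.61 = 56.850 Gt C/yr.
Box C: F(C→D) = (56.850 + 14.40) − 29.36 = 41.890 Gt C/yr.
Box D: F(D→E) = (41.890 + 7.782) − 15.72 = 33.952 Gt C/yr.
Box E throughput = its input = 33.952 Gt C/yr; τ = 144300 / 33.952 = 4250 yr.

4250 yr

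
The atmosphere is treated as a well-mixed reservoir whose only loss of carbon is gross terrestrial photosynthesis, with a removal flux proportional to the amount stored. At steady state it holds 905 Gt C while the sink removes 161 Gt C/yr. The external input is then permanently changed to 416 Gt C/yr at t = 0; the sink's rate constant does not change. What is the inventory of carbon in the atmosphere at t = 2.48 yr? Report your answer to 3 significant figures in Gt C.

Residence time τ = M₀/F₀ = 5.621 yr. The eventual steady state is M_∞ = M₀·(F₁/F₀) = 905 × 416/161 = 2338.4 Gt C.
The anomaly ΔM(t) = M(t) − M_∞ decays as ΔM₀·e^(−t/τ) with ΔM₀ = 905 − 2338.4 = −1433 Gt C.
At t = 2.48 yr, e^(−t/τ) = e^(−0.4412) = 0.6433, so ΔM = −922.1 Gt C and M = 2338.4 − 922.1 = 1416.3 Gt C.

1420 Gt C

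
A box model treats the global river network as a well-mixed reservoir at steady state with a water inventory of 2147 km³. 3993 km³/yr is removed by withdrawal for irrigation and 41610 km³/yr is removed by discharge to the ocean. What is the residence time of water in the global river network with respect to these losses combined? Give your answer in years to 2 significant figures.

0.047 yr

Total removal = 3993 + 41610 = 45603 km³/yr.
τ = M / ΣF_out = 2147 / 45603 = 0.04708 yr.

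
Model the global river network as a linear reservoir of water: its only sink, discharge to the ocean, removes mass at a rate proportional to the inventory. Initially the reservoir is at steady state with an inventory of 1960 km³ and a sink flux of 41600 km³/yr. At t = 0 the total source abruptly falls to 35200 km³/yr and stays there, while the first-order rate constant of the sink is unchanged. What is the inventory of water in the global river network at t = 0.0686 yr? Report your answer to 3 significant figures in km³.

1730 km³

The sink rate constant is k = F₀/M₀ = 41600/1960 = 21.22 yr⁻¹.
Solving dM/dt = F₁ − kM with M(0) = M₀ gives M(t) = F₁/k + (M₀ − F₁/k)·e^(−kt).
F₁/k = 35200/21.22 = 1658.5 km³; kt = 21.22 × 0.0686 = 1.456, e^(−kt) = 0.2332.
M(0.0686) = 1658.5 + (1960 − 1658.5) × 0.2332 = 1658.5 + 70.31 = 1728.8 km³.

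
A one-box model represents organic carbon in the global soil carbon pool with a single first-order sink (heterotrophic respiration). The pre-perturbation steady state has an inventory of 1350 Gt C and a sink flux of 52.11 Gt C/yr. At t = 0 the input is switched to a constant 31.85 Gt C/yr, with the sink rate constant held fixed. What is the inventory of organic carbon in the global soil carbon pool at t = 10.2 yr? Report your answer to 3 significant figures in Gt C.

1180 Gt C

Residence time τ = M₀/F₀ = 25.91 yr. The eventual steady state is M_∞ = M₀·(F₁/F₀) = 1350 × 31.85/52.11 = 825.13 Gt C.
The anomaly ΔM(t) = M(t) − M_∞ decays as ΔM₀·e^(−t/τ) with ΔM₀ = 1350 − 825.13 = 524.9 Gt C.
At t = 10.2 yr, e^(−t/τ) = e^(−0.3937) = 0.6745, so ΔM = 354.0 Gt C and M = 825.13 + 354.0 = 1179.2 Gt C.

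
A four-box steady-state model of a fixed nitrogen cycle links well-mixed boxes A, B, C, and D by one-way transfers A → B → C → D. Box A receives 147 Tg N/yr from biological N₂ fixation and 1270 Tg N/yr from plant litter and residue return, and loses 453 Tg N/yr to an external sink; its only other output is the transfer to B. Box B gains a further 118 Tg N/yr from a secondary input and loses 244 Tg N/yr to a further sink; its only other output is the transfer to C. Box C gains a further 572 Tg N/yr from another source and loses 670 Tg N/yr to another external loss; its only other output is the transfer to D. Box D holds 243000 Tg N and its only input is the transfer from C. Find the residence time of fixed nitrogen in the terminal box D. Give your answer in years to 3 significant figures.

Box A: F(A→B) = (147 + 1270) − 453 = 964.00 Tg N/yr.
Box B: F(B→C) = (964.00 + 118) − 244 = 838.00 Tg N/yr.
Box C: F(C→D) = (838.00 + 572) − 670 = 740.00 Tg N/yr.
Box D throughput = its input = 740.00 Tg N/yr; τ = 243000 / 740.00 = 328.4 yr.

328 yr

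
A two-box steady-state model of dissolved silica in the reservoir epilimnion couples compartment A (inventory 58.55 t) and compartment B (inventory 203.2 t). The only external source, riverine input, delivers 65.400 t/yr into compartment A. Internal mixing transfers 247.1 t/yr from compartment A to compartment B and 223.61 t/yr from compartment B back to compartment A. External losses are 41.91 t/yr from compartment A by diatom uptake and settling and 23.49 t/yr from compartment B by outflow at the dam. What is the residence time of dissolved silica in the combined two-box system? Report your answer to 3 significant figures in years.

Residence time in the combined system uses the total inventory and the total *external* removal — internal exchanges between the two boxes cancel.
M_total = 58.55 + 203.2 = 261.75 t.
ΣF_external_out = 41.91 + 23.49 = 65.400 t/yr.
τ = M_total / ΣF_ext = 261.75 / 65.400 = 4.002 yr.

4.00 yr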